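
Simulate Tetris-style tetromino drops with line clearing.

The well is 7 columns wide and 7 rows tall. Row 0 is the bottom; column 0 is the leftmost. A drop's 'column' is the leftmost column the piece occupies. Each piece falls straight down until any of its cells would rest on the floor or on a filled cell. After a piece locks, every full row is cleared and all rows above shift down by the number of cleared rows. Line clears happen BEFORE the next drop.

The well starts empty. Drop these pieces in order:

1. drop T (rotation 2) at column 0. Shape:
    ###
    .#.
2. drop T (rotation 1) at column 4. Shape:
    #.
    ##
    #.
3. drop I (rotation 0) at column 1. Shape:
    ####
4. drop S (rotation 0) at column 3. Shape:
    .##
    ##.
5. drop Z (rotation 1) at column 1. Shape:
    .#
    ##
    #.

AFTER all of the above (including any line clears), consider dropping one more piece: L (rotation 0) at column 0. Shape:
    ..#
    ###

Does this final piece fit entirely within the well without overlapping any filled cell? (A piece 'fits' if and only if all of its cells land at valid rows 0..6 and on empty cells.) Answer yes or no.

Answer: no

Derivation:
Drop 1: T rot2 at col 0 lands with bottom-row=0; cleared 0 line(s) (total 0); column heights now [2 2 2 0 0 0 0], max=2
Drop 2: T rot1 at col 4 lands with bottom-row=0; cleared 0 line(s) (total 0); column heights now [2 2 2 0 3 2 0], max=3
Drop 3: I rot0 at col 1 lands with bottom-row=3; cleared 0 line(s) (total 0); column heights now [2 4 4 4 4 2 0], max=4
Drop 4: S rot0 at col 3 lands with bottom-row=4; cleared 0 line(s) (total 0); column heights now [2 4 4 5 6 6 0], max=6
Drop 5: Z rot1 at col 1 lands with bottom-row=4; cleared 0 line(s) (total 0); column heights now [2 6 7 5 6 6 0], max=7
Test piece L rot0 at col 0 (width 3): heights before test = [2 6 7 5 6 6 0]; fits = False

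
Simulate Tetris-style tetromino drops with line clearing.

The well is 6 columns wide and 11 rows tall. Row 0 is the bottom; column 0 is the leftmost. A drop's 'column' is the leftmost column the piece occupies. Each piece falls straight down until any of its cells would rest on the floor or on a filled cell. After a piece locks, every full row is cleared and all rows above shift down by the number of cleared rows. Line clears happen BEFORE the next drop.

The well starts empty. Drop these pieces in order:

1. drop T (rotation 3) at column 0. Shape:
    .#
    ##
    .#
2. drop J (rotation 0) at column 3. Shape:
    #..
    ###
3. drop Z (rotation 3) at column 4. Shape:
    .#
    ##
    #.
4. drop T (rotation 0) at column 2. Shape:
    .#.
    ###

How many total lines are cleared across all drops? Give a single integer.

Answer: 0

Derivation:
Drop 1: T rot3 at col 0 lands with bottom-row=0; cleared 0 line(s) (total 0); column heights now [2 3 0 0 0 0], max=3
Drop 2: J rot0 at col 3 lands with bottom-row=0; cleared 0 line(s) (total 0); column heights now [2 3 0 2 1 1], max=3
Drop 3: Z rot3 at col 4 lands with bottom-row=1; cleared 0 line(s) (total 0); column heights now [2 3 0 2 3 4], max=4
Drop 4: T rot0 at col 2 lands with bottom-row=3; cleared 0 line(s) (total 0); column heights now [2 3 4 5 4 4], max=5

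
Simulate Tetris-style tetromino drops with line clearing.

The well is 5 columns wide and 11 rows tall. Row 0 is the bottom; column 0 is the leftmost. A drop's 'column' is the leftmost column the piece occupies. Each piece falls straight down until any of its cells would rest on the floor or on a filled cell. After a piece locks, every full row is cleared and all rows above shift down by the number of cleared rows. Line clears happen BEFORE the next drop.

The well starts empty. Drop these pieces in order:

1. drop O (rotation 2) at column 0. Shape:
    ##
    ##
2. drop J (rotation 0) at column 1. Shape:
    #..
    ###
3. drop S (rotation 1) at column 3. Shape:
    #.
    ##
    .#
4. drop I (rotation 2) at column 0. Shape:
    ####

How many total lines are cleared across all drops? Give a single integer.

Drop 1: O rot2 at col 0 lands with bottom-row=0; cleared 0 line(s) (total 0); column heights now [2 2 0 0 0], max=2
Drop 2: J rot0 at col 1 lands with bottom-row=2; cleared 0 line(s) (total 0); column heights now [2 4 3 3 0], max=4
Drop 3: S rot1 at col 3 lands with bottom-row=2; cleared 0 line(s) (total 0); column heights now [2 4 3 5 4], max=5
Drop 4: I rot2 at col 0 lands with bottom-row=5; cleared 0 line(s) (total 0); column heights now [6 6 6 6 4], max=6

Answer: 0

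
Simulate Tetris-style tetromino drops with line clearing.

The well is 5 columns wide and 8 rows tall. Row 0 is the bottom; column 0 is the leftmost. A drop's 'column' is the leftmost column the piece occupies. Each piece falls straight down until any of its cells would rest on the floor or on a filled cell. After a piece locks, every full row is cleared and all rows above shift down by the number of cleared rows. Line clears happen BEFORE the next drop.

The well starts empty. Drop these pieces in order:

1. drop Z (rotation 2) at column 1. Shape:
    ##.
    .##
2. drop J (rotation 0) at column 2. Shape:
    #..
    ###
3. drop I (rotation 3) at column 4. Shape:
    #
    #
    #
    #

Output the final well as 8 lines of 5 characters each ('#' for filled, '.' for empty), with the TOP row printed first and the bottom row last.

Answer: .....
....#
....#
....#
..#.#
..###
.##..
..##.

Derivation:
Drop 1: Z rot2 at col 1 lands with bottom-row=0; cleared 0 line(s) (total 0); column heights now [0 2 2 1 0], max=2
Drop 2: J rot0 at col 2 lands with bottom-row=2; cleared 0 line(s) (total 0); column heights now [0 2 4 3 3], max=4
Drop 3: I rot3 at col 4 lands with bottom-row=3; cleared 0 line(s) (total 0); column heights now [0 2 4 3 7], max=7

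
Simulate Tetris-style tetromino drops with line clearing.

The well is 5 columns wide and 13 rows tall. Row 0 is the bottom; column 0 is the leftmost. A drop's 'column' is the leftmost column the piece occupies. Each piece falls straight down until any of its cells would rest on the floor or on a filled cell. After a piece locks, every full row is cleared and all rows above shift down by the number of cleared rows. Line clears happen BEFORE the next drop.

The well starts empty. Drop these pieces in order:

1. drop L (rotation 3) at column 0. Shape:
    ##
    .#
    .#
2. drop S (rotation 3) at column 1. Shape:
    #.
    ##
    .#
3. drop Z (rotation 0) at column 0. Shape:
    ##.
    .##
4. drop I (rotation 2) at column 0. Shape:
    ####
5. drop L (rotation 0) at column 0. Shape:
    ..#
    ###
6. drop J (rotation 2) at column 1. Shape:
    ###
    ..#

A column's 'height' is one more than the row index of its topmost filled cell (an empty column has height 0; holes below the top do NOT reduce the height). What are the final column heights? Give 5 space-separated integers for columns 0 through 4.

Drop 1: L rot3 at col 0 lands with bottom-row=0; cleared 0 line(s) (total 0); column heights now [3 3 0 0 0], max=3
Drop 2: S rot3 at col 1 lands with bottom-row=2; cleared 0 line(s) (total 0); column heights now [3 5 4 0 0], max=5
Drop 3: Z rot0 at col 0 lands with bottom-row=5; cleared 0 line(s) (total 0); column heights now [7 7 6 0 0], max=7
Drop 4: I rot2 at col 0 lands with bottom-row=7; cleared 0 line(s) (total 0); column heights now [8 8 8 8 0], max=8
Drop 5: L rot0 at col 0 lands with bottom-row=8; cleared 0 line(s) (total 0); column heights now [9 9 10 8 0], max=10
Drop 6: J rot2 at col 1 lands with bottom-row=9; cleared 0 line(s) (total 0); column heights now [9 11 11 11 0], max=11

Answer: 9 11 11 11 0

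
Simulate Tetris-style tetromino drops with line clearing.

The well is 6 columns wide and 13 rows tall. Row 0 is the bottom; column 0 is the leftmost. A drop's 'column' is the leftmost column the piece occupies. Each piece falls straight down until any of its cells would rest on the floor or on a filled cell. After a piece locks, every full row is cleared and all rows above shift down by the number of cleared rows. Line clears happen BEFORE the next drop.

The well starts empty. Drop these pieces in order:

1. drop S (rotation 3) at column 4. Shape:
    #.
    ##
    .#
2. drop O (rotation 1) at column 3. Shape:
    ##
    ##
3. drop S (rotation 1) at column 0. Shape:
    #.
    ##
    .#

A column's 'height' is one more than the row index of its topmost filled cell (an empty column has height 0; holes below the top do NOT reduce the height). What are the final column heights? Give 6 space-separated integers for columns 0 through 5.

Answer: 3 2 0 5 5 2

Derivation:
Drop 1: S rot3 at col 4 lands with bottom-row=0; cleared 0 line(s) (total 0); column heights now [0 0 0 0 3 2], max=3
Drop 2: O rot1 at col 3 lands with bottom-row=3; cleared 0 line(s) (total 0); column heights now [0 0 0 5 5 2], max=5
Drop 3: S rot1 at col 0 lands with bottom-row=0; cleared 0 line(s) (total 0); column heights now [3 2 0 5 5 2], max=5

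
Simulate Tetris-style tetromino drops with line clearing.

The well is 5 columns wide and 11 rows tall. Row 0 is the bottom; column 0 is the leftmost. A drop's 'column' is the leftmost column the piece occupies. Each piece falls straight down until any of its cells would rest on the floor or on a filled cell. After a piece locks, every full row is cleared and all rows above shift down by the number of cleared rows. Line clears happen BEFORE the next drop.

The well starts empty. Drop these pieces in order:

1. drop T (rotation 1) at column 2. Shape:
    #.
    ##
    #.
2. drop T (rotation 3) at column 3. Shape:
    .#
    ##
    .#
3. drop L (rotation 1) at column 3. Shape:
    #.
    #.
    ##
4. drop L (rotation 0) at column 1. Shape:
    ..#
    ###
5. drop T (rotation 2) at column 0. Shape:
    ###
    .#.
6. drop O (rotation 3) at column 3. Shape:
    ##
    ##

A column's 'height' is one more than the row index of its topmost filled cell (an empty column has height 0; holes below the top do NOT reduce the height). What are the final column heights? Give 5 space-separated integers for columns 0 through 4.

Answer: 0 9 8 10 10

Derivation:
Drop 1: T rot1 at col 2 lands with bottom-row=0; cleared 0 line(s) (total 0); column heights now [0 0 3 2 0], max=3
Drop 2: T rot3 at col 3 lands with bottom-row=1; cleared 0 line(s) (total 0); column heights now [0 0 3 3 4], max=4
Drop 3: L rot1 at col 3 lands with bottom-row=4; cleared 0 line(s) (total 0); column heights now [0 0 3 7 5], max=7
Drop 4: L rot0 at col 1 lands with bottom-row=7; cleared 0 line(s) (total 0); column heights now [0 8 8 9 5], max=9
Drop 5: T rot2 at col 0 lands with bottom-row=8; cleared 0 line(s) (total 0); column heights now [10 10 10 9 5], max=10
Drop 6: O rot3 at col 3 lands with bottom-row=9; cleared 1 line(s) (total 1); column heights now [0 9 8 10 10], max=10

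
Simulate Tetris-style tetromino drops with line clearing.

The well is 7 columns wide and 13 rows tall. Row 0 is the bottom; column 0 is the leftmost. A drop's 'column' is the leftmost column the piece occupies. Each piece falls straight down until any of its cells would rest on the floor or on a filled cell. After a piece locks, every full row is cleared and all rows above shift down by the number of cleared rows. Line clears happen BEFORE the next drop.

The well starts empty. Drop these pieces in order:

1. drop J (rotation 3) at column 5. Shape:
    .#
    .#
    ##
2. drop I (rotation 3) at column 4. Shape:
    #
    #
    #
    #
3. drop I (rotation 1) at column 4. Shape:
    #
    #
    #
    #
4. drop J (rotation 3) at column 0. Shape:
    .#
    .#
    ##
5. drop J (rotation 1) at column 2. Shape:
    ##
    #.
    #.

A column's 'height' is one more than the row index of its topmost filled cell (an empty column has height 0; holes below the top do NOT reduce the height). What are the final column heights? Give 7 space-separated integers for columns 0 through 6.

Drop 1: J rot3 at col 5 lands with bottom-row=0; cleared 0 line(s) (total 0); column heights now [0 0 0 0 0 1 3], max=3
Drop 2: I rot3 at col 4 lands with bottom-row=0; cleared 0 line(s) (total 0); column heights now [0 0 0 0 4 1 3], max=4
Drop 3: I rot1 at col 4 lands with bottom-row=4; cleared 0 line(s) (total 0); column heights now [0 0 0 0 8 1 3], max=8
Drop 4: J rot3 at col 0 lands with bottom-row=0; cleared 0 line(s) (total 0); column heights now [1 3 0 0 8 1 3], max=8
Drop 5: J rot1 at col 2 lands with bottom-row=0; cleared 0 line(s) (total 0); column heights now [1 3 3 3 8 1 3], max=8

Answer: 1 3 3 3 8 1 3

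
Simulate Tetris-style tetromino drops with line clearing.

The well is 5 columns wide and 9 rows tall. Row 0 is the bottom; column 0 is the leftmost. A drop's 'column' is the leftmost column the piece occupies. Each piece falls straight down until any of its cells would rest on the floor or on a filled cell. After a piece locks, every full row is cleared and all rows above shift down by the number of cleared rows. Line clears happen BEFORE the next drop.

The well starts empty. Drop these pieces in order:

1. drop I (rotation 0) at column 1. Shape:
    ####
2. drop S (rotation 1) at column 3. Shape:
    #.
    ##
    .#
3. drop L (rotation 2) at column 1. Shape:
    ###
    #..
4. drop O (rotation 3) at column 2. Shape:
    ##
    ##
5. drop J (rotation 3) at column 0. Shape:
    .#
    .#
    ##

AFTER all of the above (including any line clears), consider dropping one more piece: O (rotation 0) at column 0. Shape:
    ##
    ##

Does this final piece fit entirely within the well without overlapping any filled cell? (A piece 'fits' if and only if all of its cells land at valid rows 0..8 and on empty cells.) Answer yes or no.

Answer: no

Derivation:
Drop 1: I rot0 at col 1 lands with bottom-row=0; cleared 0 line(s) (total 0); column heights now [0 1 1 1 1], max=1
Drop 2: S rot1 at col 3 lands with bottom-row=1; cleared 0 line(s) (total 0); column heights now [0 1 1 4 3], max=4
Drop 3: L rot2 at col 1 lands with bottom-row=3; cleared 0 line(s) (total 0); column heights now [0 5 5 5 3], max=5
Drop 4: O rot3 at col 2 lands with bottom-row=5; cleared 0 line(s) (total 0); column heights now [0 5 7 7 3], max=7
Drop 5: J rot3 at col 0 lands with bottom-row=5; cleared 0 line(s) (total 0); column heights now [6 8 7 7 3], max=8
Test piece O rot0 at col 0 (width 2): heights before test = [6 8 7 7 3]; fits = False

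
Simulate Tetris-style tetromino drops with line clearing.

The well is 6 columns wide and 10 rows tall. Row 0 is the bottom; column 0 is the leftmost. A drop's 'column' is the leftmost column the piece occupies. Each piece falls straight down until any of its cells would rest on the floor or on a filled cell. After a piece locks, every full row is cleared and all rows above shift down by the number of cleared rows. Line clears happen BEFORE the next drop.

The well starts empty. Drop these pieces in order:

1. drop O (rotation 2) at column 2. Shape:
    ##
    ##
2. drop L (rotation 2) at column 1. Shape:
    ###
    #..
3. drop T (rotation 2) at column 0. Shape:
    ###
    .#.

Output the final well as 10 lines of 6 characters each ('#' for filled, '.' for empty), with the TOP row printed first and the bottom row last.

Answer: ......
......
......
......
......
###...
.#....
.###..
.###..
..##..

Derivation:
Drop 1: O rot2 at col 2 lands with bottom-row=0; cleared 0 line(s) (total 0); column heights now [0 0 2 2 0 0], max=2
Drop 2: L rot2 at col 1 lands with bottom-row=1; cleared 0 line(s) (total 0); column heights now [0 3 3 3 0 0], max=3
Drop 3: T rot2 at col 0 lands with bottom-row=3; cleared 0 line(s) (total 0); column heights now [5 5 5 3 0 0], max=5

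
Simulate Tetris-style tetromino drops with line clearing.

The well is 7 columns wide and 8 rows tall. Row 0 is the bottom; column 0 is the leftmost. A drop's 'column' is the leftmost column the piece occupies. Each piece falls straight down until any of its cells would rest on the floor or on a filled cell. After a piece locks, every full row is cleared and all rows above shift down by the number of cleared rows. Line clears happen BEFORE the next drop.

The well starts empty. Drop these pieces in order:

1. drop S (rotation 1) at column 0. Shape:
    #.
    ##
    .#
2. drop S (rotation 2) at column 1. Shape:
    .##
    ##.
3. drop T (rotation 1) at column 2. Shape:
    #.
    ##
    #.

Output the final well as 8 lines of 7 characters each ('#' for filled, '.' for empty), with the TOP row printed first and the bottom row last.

Answer: .......
..#....
..##...
..#....
..##...
###....
##.....
.#.....

Derivation:
Drop 1: S rot1 at col 0 lands with bottom-row=0; cleared 0 line(s) (total 0); column heights now [3 2 0 0 0 0 0], max=3
Drop 2: S rot2 at col 1 lands with bottom-row=2; cleared 0 line(s) (total 0); column heights now [3 3 4 4 0 0 0], max=4
Drop 3: T rot1 at col 2 lands with bottom-row=4; cleared 0 line(s) (total 0); column heights now [3 3 7 6 0 0 0], max=7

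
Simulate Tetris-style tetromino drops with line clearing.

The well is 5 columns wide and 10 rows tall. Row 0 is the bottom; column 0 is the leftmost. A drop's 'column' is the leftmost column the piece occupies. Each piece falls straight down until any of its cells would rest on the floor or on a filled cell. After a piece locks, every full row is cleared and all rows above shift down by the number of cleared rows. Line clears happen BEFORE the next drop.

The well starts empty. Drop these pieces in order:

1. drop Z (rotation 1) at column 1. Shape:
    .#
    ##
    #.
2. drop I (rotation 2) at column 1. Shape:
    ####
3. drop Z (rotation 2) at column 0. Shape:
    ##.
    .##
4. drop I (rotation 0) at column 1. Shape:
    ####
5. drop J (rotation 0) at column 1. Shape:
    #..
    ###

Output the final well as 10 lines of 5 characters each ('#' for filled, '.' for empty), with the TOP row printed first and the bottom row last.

Answer: .....
.#...
.###.
.####
##...
.##..
.####
..#..
.##..
.#...

Derivation:
Drop 1: Z rot1 at col 1 lands with bottom-row=0; cleared 0 line(s) (total 0); column heights now [0 2 3 0 0], max=3
Drop 2: I rot2 at col 1 lands with bottom-row=3; cleared 0 line(s) (total 0); column heights now [0 4 4 4 4], max=4
Drop 3: Z rot2 at col 0 lands with bottom-row=4; cleared 0 line(s) (total 0); column heights now [6 6 5 4 4], max=6
Drop 4: I rot0 at col 1 lands with bottom-row=6; cleared 0 line(s) (total 0); column heights now [6 7 7 7 7], max=7
Drop 5: J rot0 at col 1 lands with bottom-row=7; cleared 0 line(s) (total 0); column heights now [6 9 8 8 7], max=9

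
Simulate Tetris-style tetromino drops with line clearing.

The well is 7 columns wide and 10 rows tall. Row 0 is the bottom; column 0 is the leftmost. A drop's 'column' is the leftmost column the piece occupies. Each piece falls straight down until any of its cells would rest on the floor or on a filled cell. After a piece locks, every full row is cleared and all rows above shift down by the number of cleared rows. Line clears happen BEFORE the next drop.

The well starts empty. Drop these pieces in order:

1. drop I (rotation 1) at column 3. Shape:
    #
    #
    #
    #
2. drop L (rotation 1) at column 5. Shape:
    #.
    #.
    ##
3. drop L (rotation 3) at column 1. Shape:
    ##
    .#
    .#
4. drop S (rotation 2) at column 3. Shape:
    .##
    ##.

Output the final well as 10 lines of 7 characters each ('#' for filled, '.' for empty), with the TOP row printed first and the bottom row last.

Drop 1: I rot1 at col 3 lands with bottom-row=0; cleared 0 line(s) (total 0); column heights now [0 0 0 4 0 0 0], max=4
Drop 2: L rot1 at col 5 lands with bottom-row=0; cleared 0 line(s) (total 0); column heights now [0 0 0 4 0 3 1], max=4
Drop 3: L rot3 at col 1 lands with bottom-row=0; cleared 0 line(s) (total 0); column heights now [0 3 3 4 0 3 1], max=4
Drop 4: S rot2 at col 3 lands with bottom-row=4; cleared 0 line(s) (total 0); column heights now [0 3 3 5 6 6 1], max=6

Answer: .......
.......
.......
.......
....##.
...##..
...#...
.###.#.
..##.#.
..##.##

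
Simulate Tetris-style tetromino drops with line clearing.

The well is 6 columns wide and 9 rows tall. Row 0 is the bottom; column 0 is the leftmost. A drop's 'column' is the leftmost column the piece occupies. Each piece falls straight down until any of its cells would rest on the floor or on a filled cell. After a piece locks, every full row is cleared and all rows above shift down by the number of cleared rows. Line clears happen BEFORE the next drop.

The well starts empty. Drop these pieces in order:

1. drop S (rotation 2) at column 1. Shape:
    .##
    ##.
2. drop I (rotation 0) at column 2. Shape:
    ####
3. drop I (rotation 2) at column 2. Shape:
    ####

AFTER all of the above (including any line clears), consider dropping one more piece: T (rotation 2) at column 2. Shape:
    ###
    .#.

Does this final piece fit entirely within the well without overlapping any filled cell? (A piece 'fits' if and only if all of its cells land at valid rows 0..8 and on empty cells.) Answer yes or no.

Drop 1: S rot2 at col 1 lands with bottom-row=0; cleared 0 line(s) (total 0); column heights now [0 1 2 2 0 0], max=2
Drop 2: I rot0 at col 2 lands with bottom-row=2; cleared 0 line(s) (total 0); column heights now [0 1 3 3 3 3], max=3
Drop 3: I rot2 at col 2 lands with bottom-row=3; cleared 0 line(s) (total 0); column heights now [0 1 4 4 4 4], max=4
Test piece T rot2 at col 2 (width 3): heights before test = [0 1 4 4 4 4]; fits = True

Answer: yes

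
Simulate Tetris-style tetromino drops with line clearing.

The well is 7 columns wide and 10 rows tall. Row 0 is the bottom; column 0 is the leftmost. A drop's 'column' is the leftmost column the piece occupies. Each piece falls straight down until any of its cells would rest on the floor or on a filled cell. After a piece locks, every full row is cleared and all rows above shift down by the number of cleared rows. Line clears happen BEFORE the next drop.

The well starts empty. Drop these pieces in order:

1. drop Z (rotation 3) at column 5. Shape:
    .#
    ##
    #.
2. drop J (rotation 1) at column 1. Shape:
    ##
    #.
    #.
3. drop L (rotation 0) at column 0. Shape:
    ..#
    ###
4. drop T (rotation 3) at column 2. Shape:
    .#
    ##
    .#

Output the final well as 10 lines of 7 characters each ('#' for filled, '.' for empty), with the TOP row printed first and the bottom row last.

Answer: .......
.......
.......
...#...
..##...
..##...
###....
.##...#
.#...##
.#...#.

Derivation:
Drop 1: Z rot3 at col 5 lands with bottom-row=0; cleared 0 line(s) (total 0); column heights now [0 0 0 0 0 2 3], max=3
Drop 2: J rot1 at col 1 lands with bottom-row=0; cleared 0 line(s) (total 0); column heights now [0 3 3 0 0 2 3], max=3
Drop 3: L rot0 at col 0 lands with bottom-row=3; cleared 0 line(s) (total 0); column heights now [4 4 5 0 0 2 3], max=5
Drop 4: T rot3 at col 2 lands with bottom-row=4; cleared 0 line(s) (total 0); column heights now [4 4 6 7 0 2 3], max=7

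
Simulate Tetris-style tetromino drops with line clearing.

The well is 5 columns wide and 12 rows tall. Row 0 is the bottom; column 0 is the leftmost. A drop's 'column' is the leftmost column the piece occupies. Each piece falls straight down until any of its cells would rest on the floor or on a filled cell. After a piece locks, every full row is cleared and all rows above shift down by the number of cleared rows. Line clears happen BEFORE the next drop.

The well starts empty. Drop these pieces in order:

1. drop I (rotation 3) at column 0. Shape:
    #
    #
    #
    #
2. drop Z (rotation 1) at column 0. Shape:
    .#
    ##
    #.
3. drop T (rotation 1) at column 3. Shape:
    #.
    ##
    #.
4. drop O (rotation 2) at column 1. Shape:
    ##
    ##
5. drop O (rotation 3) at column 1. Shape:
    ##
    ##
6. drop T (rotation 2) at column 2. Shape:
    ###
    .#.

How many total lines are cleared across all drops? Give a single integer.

Answer: 0

Derivation:
Drop 1: I rot3 at col 0 lands with bottom-row=0; cleared 0 line(s) (total 0); column heights now [4 0 0 0 0], max=4
Drop 2: Z rot1 at col 0 lands with bottom-row=4; cleared 0 line(s) (total 0); column heights now [6 7 0 0 0], max=7
Drop 3: T rot1 at col 3 lands with bottom-row=0; cleared 0 line(s) (total 0); column heights now [6 7 0 3 2], max=7
Drop 4: O rot2 at col 1 lands with bottom-row=7; cleared 0 line(s) (total 0); column heights now [6 9 9 3 2], max=9
Drop 5: O rot3 at col 1 lands with bottom-row=9; cleared 0 line(s) (total 0); column heights now [6 11 11 3 2], max=11
Drop 6: T rot2 at col 2 lands with bottom-row=10; cleared 0 line(s) (total 0); column heights now [6 11 12 12 12], max=12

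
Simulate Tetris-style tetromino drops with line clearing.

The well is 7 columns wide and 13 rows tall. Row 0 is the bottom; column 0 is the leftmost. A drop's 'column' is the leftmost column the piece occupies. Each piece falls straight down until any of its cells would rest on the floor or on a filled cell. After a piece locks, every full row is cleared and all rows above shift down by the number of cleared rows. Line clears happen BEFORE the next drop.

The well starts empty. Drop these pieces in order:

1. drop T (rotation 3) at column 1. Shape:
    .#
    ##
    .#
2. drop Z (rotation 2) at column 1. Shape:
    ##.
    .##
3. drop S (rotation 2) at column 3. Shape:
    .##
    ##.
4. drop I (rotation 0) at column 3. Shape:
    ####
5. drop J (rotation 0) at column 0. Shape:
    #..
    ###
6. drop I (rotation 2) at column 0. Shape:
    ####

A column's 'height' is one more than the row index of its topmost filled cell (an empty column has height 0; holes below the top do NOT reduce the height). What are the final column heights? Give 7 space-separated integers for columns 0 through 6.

Drop 1: T rot3 at col 1 lands with bottom-row=0; cleared 0 line(s) (total 0); column heights now [0 2 3 0 0 0 0], max=3
Drop 2: Z rot2 at col 1 lands with bottom-row=3; cleared 0 line(s) (total 0); column heights now [0 5 5 4 0 0 0], max=5
Drop 3: S rot2 at col 3 lands with bottom-row=4; cleared 0 line(s) (total 0); column heights now [0 5 5 5 6 6 0], max=6
Drop 4: I rot0 at col 3 lands with bottom-row=6; cleared 0 line(s) (total 0); column heights now [0 5 5 7 7 7 7], max=7
Drop 5: J rot0 at col 0 lands with bottom-row=5; cleared 0 line(s) (total 0); column heights now [7 6 6 7 7 7 7], max=7
Drop 6: I rot2 at col 0 lands with bottom-row=7; cleared 0 line(s) (total 0); column heights now [8 8 8 8 7 7 7], max=8

Answer: 8 8 8 8 7 7 7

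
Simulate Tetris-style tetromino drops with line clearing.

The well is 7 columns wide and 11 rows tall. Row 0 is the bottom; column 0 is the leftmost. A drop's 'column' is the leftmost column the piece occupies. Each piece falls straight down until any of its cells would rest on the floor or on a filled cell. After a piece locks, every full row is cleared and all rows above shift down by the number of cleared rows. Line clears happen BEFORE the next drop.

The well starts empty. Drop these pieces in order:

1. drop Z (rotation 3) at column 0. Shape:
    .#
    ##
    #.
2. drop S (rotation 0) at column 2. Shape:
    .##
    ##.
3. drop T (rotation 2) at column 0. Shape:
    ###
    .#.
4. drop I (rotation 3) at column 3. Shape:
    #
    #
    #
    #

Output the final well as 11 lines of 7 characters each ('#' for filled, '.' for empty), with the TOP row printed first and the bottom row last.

Drop 1: Z rot3 at col 0 lands with bottom-row=0; cleared 0 line(s) (total 0); column heights now [2 3 0 0 0 0 0], max=3
Drop 2: S rot0 at col 2 lands with bottom-row=0; cleared 0 line(s) (total 0); column heights now [2 3 1 2 2 0 0], max=3
Drop 3: T rot2 at col 0 lands with bottom-row=3; cleared 0 line(s) (total 0); column heights now [5 5 5 2 2 0 0], max=5
Drop 4: I rot3 at col 3 lands with bottom-row=2; cleared 0 line(s) (total 0); column heights now [5 5 5 6 2 0 0], max=6

Answer: .......
.......
.......
.......
.......
...#...
####...
.#.#...
.#.#...
##.##..
#.##...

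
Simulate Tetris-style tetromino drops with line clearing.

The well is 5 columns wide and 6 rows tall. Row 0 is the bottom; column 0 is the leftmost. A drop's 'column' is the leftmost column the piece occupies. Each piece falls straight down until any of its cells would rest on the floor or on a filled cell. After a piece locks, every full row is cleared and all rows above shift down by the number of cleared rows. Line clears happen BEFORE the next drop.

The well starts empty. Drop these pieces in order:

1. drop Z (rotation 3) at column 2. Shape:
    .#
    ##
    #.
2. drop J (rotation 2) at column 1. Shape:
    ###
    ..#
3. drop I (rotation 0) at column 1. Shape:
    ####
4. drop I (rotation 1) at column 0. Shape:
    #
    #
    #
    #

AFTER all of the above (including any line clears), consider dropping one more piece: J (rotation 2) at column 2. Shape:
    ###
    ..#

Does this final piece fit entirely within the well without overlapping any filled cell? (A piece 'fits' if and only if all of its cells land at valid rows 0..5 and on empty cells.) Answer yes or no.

Drop 1: Z rot3 at col 2 lands with bottom-row=0; cleared 0 line(s) (total 0); column heights now [0 0 2 3 0], max=3
Drop 2: J rot2 at col 1 lands with bottom-row=3; cleared 0 line(s) (total 0); column heights now [0 5 5 5 0], max=5
Drop 3: I rot0 at col 1 lands with bottom-row=5; cleared 0 line(s) (total 0); column heights now [0 6 6 6 6], max=6
Drop 4: I rot1 at col 0 lands with bottom-row=0; cleared 0 line(s) (total 0); column heights now [4 6 6 6 6], max=6
Test piece J rot2 at col 2 (width 3): heights before test = [4 6 6 6 6]; fits = False

Answer: no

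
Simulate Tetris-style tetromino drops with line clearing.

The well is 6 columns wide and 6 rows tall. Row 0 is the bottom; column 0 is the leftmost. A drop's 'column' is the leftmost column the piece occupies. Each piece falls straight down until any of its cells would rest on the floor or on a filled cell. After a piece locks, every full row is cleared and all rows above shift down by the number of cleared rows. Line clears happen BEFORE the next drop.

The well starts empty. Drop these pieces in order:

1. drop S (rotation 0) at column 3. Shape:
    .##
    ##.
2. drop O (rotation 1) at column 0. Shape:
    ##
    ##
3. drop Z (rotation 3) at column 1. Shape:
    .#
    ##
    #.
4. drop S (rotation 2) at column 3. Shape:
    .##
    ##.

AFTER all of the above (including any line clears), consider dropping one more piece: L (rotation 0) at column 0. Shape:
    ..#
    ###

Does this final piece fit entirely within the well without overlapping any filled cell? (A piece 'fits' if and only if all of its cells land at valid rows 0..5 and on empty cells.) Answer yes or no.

Drop 1: S rot0 at col 3 lands with bottom-row=0; cleared 0 line(s) (total 0); column heights now [0 0 0 1 2 2], max=2
Drop 2: O rot1 at col 0 lands with bottom-row=0; cleared 0 line(s) (total 0); column heights now [2 2 0 1 2 2], max=2
Drop 3: Z rot3 at col 1 lands with bottom-row=2; cleared 0 line(s) (total 0); column heights now [2 4 5 1 2 2], max=5
Drop 4: S rot2 at col 3 lands with bottom-row=2; cleared 0 line(s) (total 0); column heights now [2 4 5 3 4 4], max=5
Test piece L rot0 at col 0 (width 3): heights before test = [2 4 5 3 4 4]; fits = False

Answer: no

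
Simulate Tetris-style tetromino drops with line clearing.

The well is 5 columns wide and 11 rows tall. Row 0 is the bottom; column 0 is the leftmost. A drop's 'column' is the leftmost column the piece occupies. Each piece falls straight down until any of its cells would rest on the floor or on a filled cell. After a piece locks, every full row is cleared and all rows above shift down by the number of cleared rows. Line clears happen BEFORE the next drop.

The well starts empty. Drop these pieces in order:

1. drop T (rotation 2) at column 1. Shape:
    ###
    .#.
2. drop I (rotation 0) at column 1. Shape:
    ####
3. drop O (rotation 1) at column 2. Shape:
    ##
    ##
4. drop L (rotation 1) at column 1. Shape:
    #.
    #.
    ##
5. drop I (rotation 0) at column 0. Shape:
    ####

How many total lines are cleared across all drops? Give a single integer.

Drop 1: T rot2 at col 1 lands with bottom-row=0; cleared 0 line(s) (total 0); column heights now [0 2 2 2 0], max=2
Drop 2: I rot0 at col 1 lands with bottom-row=2; cleared 0 line(s) (total 0); column heights now [0 3 3 3 3], max=3
Drop 3: O rot1 at col 2 lands with bottom-row=3; cleared 0 line(s) (total 0); column heights now [0 3 5 5 3], max=5
Drop 4: L rot1 at col 1 lands with bottom-row=5; cleared 0 line(s) (total 0); column heights now [0 8 6 5 3], max=8
Drop 5: I rot0 at col 0 lands with bottom-row=8; cleared 0 line(s) (total 0); column heights now [9 9 9 9 3], max=9

Answer: 0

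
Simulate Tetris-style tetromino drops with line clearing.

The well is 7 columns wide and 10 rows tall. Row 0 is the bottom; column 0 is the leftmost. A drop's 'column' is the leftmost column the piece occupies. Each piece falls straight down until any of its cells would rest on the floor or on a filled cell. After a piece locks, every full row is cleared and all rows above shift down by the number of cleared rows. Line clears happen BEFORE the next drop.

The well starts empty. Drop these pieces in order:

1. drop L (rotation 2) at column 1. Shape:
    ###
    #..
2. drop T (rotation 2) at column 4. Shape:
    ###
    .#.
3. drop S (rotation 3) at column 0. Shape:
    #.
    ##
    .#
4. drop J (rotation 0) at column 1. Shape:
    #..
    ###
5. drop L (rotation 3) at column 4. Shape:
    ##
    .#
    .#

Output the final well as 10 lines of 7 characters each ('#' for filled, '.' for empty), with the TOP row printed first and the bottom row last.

Drop 1: L rot2 at col 1 lands with bottom-row=0; cleared 0 line(s) (total 0); column heights now [0 2 2 2 0 0 0], max=2
Drop 2: T rot2 at col 4 lands with bottom-row=0; cleared 0 line(s) (total 0); column heights now [0 2 2 2 2 2 2], max=2
Drop 3: S rot3 at col 0 lands with bottom-row=2; cleared 0 line(s) (total 0); column heights now [5 4 2 2 2 2 2], max=5
Drop 4: J rot0 at col 1 lands with bottom-row=4; cleared 0 line(s) (total 0); column heights now [5 6 5 5 2 2 2], max=6
Drop 5: L rot3 at col 4 lands with bottom-row=2; cleared 0 line(s) (total 0); column heights now [5 6 5 5 5 5 2], max=6

Answer: .......
.......
.......
.......
.#.....
######.
##...#.
.#...#.
.######
.#...#.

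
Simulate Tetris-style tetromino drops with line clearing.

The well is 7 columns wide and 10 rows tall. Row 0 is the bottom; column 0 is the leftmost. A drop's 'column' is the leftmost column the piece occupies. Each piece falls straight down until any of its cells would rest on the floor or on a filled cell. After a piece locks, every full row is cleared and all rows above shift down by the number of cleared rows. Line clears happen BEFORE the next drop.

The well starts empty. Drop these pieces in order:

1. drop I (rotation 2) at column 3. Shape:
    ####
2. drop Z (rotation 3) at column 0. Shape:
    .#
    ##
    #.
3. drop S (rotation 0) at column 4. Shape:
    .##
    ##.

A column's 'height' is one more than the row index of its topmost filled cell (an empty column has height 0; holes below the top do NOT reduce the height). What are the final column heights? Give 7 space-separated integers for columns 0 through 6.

Answer: 2 3 0 1 2 3 3

Derivation:
Drop 1: I rot2 at col 3 lands with bottom-row=0; cleared 0 line(s) (total 0); column heights now [0 0 0 1 1 1 1], max=1
Drop 2: Z rot3 at col 0 lands with bottom-row=0; cleared 0 line(s) (total 0); column heights now [2 3 0 1 1 1 1], max=3
Drop 3: S rot0 at col 4 lands with bottom-row=1; cleared 0 line(s) (total 0); column heights now [2 3 0 1 2 3 3], max=3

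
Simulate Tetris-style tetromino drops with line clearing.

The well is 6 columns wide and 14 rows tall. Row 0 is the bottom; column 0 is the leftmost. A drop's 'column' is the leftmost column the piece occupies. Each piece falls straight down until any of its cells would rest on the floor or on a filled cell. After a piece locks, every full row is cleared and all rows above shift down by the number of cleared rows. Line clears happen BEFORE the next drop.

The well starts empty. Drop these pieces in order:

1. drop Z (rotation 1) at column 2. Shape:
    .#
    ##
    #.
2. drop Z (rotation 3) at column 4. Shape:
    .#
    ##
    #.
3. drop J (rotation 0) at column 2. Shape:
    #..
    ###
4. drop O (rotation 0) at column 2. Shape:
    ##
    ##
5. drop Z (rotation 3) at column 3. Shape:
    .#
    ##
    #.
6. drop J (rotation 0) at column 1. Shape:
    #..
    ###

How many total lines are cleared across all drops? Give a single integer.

Drop 1: Z rot1 at col 2 lands with bottom-row=0; cleared 0 line(s) (total 0); column heights now [0 0 2 3 0 0], max=3
Drop 2: Z rot3 at col 4 lands with bottom-row=0; cleared 0 line(s) (total 0); column heights now [0 0 2 3 2 3], max=3
Drop 3: J rot0 at col 2 lands with bottom-row=3; cleared 0 line(s) (total 0); column heights now [0 0 5 4 4 3], max=5
Drop 4: O rot0 at col 2 lands with bottom-row=5; cleared 0 line(s) (total 0); column heights now [0 0 7 7 4 3], max=7
Drop 5: Z rot3 at col 3 lands with bottom-row=7; cleared 0 line(s) (total 0); column heights now [0 0 7 9 10 3], max=10
Drop 6: J rot0 at col 1 lands with bottom-row=9; cleared 0 line(s) (total 0); column heights now [0 11 10 10 10 3], max=11

Answer: 0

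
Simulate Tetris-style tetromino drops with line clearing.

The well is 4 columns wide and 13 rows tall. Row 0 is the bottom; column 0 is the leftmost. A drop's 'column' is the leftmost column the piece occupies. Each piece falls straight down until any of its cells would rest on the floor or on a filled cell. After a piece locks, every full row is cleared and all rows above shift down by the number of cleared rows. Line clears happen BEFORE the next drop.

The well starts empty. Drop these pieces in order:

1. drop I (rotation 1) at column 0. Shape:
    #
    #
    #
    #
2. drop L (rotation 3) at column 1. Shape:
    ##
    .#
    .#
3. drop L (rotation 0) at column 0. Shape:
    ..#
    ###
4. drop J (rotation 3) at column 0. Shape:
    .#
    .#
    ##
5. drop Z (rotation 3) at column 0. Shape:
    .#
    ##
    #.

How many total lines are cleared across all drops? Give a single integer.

Drop 1: I rot1 at col 0 lands with bottom-row=0; cleared 0 line(s) (total 0); column heights now [4 0 0 0], max=4
Drop 2: L rot3 at col 1 lands with bottom-row=0; cleared 0 line(s) (total 0); column heights now [4 3 3 0], max=4
Drop 3: L rot0 at col 0 lands with bottom-row=4; cleared 0 line(s) (total 0); column heights now [5 5 6 0], max=6
Drop 4: J rot3 at col 0 lands with bottom-row=5; cleared 0 line(s) (total 0); column heights now [6 8 6 0], max=8
Drop 5: Z rot3 at col 0 lands with bottom-row=7; cleared 0 line(s) (total 0); column heights now [9 10 6 0], max=10

Answer: 0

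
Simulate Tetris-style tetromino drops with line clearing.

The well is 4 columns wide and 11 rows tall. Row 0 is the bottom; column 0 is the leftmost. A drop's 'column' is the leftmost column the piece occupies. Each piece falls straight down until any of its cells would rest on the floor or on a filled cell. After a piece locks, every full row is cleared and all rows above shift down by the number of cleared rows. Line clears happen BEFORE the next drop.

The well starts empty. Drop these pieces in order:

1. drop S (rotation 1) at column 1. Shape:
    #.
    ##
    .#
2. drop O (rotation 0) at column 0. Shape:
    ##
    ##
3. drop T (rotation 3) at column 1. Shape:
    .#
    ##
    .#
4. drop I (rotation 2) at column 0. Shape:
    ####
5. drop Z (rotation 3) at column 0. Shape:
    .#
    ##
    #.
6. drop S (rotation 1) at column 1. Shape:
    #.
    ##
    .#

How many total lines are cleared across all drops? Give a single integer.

Answer: 1

Derivation:
Drop 1: S rot1 at col 1 lands with bottom-row=0; cleared 0 line(s) (total 0); column heights now [0 3 2 0], max=3
Drop 2: O rot0 at col 0 lands with bottom-row=3; cleared 0 line(s) (total 0); column heights now [5 5 2 0], max=5
Drop 3: T rot3 at col 1 lands with bottom-row=4; cleared 0 line(s) (total 0); column heights now [5 6 7 0], max=7
Drop 4: I rot2 at col 0 lands with bottom-row=7; cleared 1 line(s) (total 1); column heights now [5 6 7 0], max=7
Drop 5: Z rot3 at col 0 lands with bottom-row=5; cleared 0 line(s) (total 1); column heights now [7 8 7 0], max=8
Drop 6: S rot1 at col 1 lands with bottom-row=7; cleared 0 line(s) (total 1); column heights now [7 10 9 0], max=10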